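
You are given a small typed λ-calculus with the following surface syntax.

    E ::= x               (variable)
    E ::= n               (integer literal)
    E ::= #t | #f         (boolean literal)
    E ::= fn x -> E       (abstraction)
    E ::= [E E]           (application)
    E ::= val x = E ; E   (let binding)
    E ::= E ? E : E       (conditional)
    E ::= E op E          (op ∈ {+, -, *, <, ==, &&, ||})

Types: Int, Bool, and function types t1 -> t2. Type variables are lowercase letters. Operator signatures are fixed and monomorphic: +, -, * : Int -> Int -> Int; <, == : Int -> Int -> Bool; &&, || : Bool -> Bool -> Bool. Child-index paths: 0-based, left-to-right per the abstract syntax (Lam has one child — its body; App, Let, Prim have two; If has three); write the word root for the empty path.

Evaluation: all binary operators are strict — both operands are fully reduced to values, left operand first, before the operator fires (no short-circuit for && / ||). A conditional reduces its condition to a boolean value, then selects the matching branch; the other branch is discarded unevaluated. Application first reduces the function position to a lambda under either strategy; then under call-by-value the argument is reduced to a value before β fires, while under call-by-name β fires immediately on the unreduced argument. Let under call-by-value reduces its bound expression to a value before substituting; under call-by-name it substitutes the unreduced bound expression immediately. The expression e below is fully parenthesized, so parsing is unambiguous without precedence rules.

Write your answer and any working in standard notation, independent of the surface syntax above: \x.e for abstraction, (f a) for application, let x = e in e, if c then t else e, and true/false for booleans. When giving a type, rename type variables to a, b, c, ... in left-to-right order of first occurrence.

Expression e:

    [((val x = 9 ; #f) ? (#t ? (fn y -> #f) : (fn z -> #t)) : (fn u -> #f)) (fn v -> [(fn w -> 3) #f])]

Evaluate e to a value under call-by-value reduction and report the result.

Answer: false

Trace:
step 0: ((if (let x = 9 in false) then (if true then (\y.false) else (\z.true)) else (\u.false)) (\v.((\w.3) false)))
step 1: [let@0.0] ((if false then (if true then (\y.false) else (\z.true)) else (\u.false)) (\v.((\w.3) false)))
step 2: [if@0] ((\u.false) (\v.((\w.3) false)))
step 3: [beta@root] false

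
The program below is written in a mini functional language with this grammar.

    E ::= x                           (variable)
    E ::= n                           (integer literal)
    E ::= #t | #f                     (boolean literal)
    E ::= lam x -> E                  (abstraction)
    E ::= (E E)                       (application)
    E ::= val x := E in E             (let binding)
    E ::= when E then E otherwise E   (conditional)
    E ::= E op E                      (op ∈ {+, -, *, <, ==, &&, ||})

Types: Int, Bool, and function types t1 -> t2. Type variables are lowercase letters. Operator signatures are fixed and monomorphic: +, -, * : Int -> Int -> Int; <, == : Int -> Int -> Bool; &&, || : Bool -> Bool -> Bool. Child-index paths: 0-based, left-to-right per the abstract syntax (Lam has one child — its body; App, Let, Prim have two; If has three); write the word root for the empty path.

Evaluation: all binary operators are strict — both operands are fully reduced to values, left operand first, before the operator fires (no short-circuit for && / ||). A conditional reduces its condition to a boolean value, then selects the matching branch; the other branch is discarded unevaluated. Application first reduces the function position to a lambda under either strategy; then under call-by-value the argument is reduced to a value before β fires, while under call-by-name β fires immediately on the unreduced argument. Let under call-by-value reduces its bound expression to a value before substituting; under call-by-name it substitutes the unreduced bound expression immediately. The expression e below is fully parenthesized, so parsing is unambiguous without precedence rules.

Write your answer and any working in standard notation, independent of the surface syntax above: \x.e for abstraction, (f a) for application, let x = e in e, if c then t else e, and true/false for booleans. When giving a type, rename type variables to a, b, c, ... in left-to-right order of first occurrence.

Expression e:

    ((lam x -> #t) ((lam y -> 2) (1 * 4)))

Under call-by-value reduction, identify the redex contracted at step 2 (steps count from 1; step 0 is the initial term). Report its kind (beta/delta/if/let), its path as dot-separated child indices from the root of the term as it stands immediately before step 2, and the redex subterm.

Answer: beta at 1 : ((\y.2) 4)

Derivation:
step 0: ((\x.true) ((\y.2) (1 * 4)))
step 1: [delta@1.1] ((\x.true) ((\y.2) 4))
step 2: [beta@1] ((\x.true) 2)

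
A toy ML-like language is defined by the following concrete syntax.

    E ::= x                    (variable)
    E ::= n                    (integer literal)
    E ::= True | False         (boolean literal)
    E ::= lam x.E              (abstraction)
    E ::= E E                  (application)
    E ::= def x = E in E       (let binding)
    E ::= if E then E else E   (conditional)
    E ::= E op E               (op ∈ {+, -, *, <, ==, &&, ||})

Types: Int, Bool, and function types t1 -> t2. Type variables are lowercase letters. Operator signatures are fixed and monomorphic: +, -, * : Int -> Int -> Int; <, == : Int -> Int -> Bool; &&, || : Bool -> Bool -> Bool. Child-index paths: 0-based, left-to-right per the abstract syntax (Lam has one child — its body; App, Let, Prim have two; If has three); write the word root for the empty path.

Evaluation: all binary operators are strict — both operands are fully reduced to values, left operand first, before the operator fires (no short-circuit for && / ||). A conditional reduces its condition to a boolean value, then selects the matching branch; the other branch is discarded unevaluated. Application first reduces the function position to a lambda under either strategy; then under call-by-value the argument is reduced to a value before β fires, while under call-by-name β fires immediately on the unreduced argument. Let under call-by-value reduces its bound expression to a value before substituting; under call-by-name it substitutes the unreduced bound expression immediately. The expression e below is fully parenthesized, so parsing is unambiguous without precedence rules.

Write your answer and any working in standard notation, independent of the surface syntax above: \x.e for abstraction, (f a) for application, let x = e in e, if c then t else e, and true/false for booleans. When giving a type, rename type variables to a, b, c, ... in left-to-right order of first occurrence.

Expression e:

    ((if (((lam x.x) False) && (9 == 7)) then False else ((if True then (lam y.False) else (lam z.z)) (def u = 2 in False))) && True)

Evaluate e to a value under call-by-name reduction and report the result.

Answer: false

Trace:
step 0: ((if (((\x.x) false) && (9 == 7)) then false else ((if true then (\y.false) else (\z.z)) (let u = 2 in false))) && true)
step 1: [beta@0.0.0] ((if (false && (9 == 7)) then false else ((if true then (\y.false) else (\z.z)) (let u = 2 in false))) && true)
step 2: [delta@0.0.1] ((if (false && false) then false else ((if true then (\y.false) else (\z.z)) (let u = 2 in false))) && true)
step 3: [delta@0.0] ((if false then false else ((if true then (\y.false) else (\z.z)) (let u = 2 in false))) && true)
step 4: [if@0] (((if true then (\y.false) else (\z.z)) (let u = 2 in false)) && true)
step 5: [if@0.0] (((\y.false) (let u = 2 in false)) && true)
step 6: [beta@0] (false && true)
step 7: [delta@root] false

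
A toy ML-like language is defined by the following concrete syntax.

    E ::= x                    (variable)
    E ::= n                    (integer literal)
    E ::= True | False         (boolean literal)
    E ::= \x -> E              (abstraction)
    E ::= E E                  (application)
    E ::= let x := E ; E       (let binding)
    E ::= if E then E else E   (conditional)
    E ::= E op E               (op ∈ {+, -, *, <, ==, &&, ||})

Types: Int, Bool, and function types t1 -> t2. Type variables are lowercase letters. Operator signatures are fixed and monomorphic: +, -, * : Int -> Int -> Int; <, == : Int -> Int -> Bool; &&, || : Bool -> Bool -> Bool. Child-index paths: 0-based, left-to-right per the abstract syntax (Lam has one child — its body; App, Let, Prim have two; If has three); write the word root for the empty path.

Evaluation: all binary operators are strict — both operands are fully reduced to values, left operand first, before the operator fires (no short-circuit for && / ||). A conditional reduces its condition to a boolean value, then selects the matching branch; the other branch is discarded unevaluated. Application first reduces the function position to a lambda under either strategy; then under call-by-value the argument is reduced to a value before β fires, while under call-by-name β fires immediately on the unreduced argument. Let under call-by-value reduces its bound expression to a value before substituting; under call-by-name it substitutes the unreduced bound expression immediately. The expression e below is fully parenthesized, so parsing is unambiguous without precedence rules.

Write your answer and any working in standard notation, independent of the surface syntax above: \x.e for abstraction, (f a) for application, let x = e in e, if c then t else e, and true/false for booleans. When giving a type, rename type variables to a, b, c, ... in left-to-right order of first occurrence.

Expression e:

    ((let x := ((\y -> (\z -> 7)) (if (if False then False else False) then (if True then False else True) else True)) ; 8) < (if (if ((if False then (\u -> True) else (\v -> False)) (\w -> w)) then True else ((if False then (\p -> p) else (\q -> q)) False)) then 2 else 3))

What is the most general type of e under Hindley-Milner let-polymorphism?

Trace:
\z._ : b -> Int
\y._ : a -> b -> Int
  unify Bool ~ Bool
  unify Bool ~ Bool
  unify Bool ~ Bool
  unify Bool ~ Bool
  unify Bool ~ Bool
  unify Bool ~ Bool
  unify a -> b -> Int ~ Bool -> c
  unify a ~ Bool
  unify b -> Int ~ c
_ _ : b -> Int
let x : forall. b -> Int
  unify Int ~ Int
  unify Bool ~ Bool
\u._ : d -> Bool
\v._ : e -> Bool
  unify d -> Bool ~ e -> Bool
  unify d ~ e
  unify Bool ~ Bool
w : f
\w._ : f -> f
  unify e -> Bool ~ (f -> f) -> g
  unify e ~ f -> f
  unify Bool ~ g
_ _ : Bool
  unify Bool ~ Bool
  unify Bool ~ Bool
p : h
\p._ : h -> h
q : i
\q._ : i -> i
  unify h -> h ~ i -> i
  unify h ~ i
  unify i ~ i
  unify i -> i ~ Bool -> j
  unify i ~ Bool
  unify Bool ~ j
_ _ : Bool
  unify Bool ~ Bool
  unify Bool ~ Bool
  unify Int ~ Int
  unify Int ~ Int

Answer: Bool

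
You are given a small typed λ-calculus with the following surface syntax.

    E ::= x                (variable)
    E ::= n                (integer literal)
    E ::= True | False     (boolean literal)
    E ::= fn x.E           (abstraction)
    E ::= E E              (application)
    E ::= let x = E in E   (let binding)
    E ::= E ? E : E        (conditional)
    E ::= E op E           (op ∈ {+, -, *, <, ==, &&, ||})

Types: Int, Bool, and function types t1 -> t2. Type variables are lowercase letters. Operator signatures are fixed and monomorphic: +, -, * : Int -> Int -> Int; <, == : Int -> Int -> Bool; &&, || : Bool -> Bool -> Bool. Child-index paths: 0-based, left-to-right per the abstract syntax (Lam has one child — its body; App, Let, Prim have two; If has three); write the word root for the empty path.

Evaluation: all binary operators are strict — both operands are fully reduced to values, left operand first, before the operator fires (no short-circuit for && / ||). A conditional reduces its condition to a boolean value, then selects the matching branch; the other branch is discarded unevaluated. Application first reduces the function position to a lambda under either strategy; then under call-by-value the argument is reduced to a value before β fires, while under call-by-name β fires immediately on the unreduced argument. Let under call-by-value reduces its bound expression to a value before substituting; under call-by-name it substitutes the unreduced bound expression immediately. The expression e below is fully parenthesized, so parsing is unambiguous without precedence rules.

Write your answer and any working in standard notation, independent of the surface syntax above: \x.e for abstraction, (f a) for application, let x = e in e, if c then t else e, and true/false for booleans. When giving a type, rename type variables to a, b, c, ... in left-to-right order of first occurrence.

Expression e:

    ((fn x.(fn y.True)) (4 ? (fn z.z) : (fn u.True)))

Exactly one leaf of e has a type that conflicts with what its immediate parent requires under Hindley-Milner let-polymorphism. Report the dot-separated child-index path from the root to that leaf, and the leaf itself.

Answer: 1.0 : 4

Trace:
\y._ : b -> Bool
\x._ : a -> b -> Bool
  unify Int ~ Bool
  FAIL: mismatch Int ~ Bool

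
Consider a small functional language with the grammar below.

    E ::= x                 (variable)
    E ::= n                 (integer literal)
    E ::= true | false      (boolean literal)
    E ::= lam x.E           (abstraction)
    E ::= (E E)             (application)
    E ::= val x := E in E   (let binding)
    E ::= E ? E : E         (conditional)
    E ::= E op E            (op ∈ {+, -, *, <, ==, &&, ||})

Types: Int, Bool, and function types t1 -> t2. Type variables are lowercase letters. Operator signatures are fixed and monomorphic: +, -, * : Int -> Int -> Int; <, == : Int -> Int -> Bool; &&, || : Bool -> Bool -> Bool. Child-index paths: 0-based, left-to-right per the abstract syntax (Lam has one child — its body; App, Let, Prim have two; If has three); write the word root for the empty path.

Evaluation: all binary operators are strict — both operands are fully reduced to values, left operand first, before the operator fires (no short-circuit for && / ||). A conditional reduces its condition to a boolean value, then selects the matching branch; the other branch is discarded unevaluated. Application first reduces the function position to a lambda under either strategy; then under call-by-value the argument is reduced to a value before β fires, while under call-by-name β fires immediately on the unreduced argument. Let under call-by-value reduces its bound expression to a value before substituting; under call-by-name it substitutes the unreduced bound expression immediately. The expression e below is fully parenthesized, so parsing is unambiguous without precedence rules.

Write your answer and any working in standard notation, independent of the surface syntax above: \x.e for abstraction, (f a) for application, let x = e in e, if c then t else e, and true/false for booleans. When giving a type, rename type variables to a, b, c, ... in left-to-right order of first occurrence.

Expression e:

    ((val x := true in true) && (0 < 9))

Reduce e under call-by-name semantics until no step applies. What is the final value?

Answer: true

Derivation:
step 0: ((let x = true in true) && (0 < 9))
step 1: [let@0] (true && (0 < 9))
step 2: [delta@1] (true && true)
step 3: [delta@root] true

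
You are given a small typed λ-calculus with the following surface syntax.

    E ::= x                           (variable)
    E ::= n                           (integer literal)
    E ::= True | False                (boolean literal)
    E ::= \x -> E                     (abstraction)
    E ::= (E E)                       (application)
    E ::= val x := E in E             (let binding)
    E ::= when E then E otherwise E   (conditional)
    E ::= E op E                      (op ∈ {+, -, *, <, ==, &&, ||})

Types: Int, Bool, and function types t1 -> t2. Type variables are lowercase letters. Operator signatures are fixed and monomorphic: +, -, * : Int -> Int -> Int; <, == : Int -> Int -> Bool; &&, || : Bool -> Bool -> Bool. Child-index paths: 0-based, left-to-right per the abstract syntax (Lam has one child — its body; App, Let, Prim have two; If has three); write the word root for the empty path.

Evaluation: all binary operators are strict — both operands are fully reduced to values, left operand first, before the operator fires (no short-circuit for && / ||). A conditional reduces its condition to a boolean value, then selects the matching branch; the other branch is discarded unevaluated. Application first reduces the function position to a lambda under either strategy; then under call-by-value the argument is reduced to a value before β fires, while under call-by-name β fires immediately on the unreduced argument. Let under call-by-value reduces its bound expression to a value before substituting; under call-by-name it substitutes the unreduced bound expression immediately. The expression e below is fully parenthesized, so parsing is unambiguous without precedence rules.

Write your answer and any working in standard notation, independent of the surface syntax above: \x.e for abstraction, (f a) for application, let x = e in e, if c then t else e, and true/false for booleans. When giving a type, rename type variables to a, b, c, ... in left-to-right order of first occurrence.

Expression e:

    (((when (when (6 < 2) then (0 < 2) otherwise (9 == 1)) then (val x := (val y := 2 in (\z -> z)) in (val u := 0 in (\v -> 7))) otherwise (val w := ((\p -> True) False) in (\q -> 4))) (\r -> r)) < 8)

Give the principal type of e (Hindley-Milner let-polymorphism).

Answer: Bool

Derivation:
  unify Int ~ Int
  unify Int ~ Int
  unify Bool ~ Bool
  unify Int ~ Int
  unify Int ~ Int
  unify Int ~ Int
  unify Int ~ Int
  unify Bool ~ Bool
  unify Bool ~ Bool
let y : Int
z : a
\z._ : a -> a
let x : forall. a -> a
let u : Int
\v._ : b -> Int
\p._ : c -> Bool
  unify c -> Bool ~ Bool -> d
  unify c ~ Bool
  unify Bool ~ d
_ _ : Bool
let w : Bool
\q._ : e -> Int
  unify b -> Int ~ e -> Int
  unify b ~ e
  unify Int ~ Int
r : f
\r._ : f -> f
  unify e -> Int ~ (f -> f) -> g
  unify e ~ f -> f
  unify Int ~ g
_ _ : Int
  unify Int ~ Int
  unify Int ~ Int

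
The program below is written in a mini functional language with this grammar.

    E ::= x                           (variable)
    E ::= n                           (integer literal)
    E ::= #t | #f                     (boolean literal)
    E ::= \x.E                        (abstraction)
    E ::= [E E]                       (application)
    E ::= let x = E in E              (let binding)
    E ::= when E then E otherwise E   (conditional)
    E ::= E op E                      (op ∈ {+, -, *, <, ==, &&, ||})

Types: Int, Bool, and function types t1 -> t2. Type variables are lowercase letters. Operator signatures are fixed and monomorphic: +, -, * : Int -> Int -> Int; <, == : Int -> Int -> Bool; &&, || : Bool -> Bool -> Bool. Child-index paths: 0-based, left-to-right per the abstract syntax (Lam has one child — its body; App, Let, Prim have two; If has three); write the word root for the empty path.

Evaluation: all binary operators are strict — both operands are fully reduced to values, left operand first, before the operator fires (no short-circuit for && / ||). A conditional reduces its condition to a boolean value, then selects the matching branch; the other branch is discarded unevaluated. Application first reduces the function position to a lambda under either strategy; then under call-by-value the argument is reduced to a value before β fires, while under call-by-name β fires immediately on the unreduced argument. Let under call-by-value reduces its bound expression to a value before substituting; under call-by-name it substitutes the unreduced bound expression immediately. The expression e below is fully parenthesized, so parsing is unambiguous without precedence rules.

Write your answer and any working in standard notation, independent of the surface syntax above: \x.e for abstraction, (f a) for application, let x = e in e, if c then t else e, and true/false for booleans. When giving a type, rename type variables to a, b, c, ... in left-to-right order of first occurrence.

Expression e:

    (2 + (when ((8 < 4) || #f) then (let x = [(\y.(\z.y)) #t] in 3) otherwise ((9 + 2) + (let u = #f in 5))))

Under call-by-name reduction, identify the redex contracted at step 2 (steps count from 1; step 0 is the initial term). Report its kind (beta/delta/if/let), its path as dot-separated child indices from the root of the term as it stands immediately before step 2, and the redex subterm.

Answer: delta at 1.0 : (false || false)

Derivation:
step 0: (2 + (if ((8 < 4) || false) then (let x = ((\y.(\z.y)) true) in 3) else ((9 + 2) + (let u = false in 5))))
step 1: [delta@1.0.0] (2 + (if (false || false) then (let x = ((\y.(\z.y)) true) in 3) else ((9 + 2) + (let u = false in 5))))
step 2: [delta@1.0] (2 + (if false then (let x = ((\y.(\z.y)) true) in 3) else ((9 + 2) + (let u = false in 5))))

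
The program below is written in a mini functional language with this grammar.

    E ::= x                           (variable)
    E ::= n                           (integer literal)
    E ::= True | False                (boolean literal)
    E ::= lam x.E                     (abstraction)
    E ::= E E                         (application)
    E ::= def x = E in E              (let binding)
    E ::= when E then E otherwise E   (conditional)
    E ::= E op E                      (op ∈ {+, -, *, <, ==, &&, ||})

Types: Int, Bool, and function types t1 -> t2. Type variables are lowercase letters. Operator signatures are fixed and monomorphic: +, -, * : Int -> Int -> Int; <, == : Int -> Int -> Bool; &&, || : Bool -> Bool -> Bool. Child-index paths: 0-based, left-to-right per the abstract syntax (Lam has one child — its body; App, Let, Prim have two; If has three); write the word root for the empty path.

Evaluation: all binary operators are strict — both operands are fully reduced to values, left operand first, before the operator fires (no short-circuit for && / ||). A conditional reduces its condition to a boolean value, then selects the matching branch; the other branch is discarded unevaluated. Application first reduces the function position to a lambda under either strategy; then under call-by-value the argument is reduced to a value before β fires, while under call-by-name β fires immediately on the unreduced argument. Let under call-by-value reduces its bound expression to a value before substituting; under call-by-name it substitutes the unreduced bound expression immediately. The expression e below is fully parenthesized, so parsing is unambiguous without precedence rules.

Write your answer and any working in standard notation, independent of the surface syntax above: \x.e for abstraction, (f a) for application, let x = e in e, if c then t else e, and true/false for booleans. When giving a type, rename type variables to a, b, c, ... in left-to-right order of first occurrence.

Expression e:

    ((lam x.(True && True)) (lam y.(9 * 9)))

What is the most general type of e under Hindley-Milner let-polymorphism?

Trace:
  unify Bool ~ Bool
  unify Bool ~ Bool
\x._ : a -> Bool
  unify Int ~ Int
  unify Int ~ Int
\y._ : b -> Int
  unify a -> Bool ~ (b -> Int) -> c
  unify a ~ b -> Int
  unify Bool ~ c
_ _ : Bool

Answer: Bool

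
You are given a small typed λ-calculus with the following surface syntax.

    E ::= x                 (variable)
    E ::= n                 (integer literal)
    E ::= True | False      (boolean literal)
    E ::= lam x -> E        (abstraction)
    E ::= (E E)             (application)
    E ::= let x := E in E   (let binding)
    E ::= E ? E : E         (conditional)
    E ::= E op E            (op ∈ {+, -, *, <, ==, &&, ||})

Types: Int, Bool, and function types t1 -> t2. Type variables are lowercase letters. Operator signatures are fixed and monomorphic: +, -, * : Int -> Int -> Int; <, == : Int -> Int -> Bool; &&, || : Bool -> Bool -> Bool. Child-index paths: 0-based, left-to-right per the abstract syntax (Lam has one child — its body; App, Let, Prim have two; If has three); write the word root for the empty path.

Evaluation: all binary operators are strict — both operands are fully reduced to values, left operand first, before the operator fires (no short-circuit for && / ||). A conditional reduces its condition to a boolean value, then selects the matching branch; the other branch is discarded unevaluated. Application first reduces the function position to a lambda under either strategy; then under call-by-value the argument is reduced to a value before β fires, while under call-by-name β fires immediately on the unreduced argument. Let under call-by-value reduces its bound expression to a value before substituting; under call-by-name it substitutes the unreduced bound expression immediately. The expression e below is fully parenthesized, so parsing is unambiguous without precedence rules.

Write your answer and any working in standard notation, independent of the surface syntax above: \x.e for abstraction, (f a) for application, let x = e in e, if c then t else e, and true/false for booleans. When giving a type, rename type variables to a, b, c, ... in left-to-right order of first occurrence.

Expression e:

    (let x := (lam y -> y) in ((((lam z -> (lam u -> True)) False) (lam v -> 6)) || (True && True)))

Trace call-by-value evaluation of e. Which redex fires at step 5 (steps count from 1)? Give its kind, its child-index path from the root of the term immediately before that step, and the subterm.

Answer: delta at root : (true || true)

Derivation:
step 0: (let x = (\y.y) in ((((\z.(\u.true)) false) (\v.6)) || (true && true)))
step 1: [let@root] ((((\z.(\u.true)) false) (\v.6)) || (true && true))
step 2: [beta@0.0] (((\u.true) (\v.6)) || (true && true))
step 3: [beta@0] (true || (true && true))
step 4: [delta@1] (true || true)
step 5: [delta@root] true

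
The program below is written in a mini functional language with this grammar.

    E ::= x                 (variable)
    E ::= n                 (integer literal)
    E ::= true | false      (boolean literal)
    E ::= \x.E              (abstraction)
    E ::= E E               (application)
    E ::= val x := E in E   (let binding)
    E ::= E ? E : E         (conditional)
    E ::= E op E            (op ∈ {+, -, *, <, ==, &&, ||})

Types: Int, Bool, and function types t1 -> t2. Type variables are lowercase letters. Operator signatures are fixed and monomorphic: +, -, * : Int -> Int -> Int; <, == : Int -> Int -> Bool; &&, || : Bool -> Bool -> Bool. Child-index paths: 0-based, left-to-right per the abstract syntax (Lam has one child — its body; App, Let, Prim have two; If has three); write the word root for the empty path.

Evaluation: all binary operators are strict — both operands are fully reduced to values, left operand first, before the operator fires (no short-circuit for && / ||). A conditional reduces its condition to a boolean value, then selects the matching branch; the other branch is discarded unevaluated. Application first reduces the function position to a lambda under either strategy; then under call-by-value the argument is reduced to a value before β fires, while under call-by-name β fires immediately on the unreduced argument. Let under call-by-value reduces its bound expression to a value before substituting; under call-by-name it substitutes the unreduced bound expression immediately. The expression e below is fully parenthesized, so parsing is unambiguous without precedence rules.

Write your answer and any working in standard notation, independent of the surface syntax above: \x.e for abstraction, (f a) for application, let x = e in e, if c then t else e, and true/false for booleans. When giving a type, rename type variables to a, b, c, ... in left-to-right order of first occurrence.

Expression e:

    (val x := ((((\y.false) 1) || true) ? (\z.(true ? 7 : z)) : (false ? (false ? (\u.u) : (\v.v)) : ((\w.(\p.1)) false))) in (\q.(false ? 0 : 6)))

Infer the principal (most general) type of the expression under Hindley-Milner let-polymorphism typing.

Answer: a -> Int

Derivation:
\y._ : a -> Bool
  unify a -> Bool ~ Int -> b
  unify a ~ Int
  unify Bool ~ b
_ _ : Bool
  unify Bool ~ Bool
  unify Bool ~ Bool
  unify Bool ~ Bool
  unify Bool ~ Bool
z : c
  unify Int ~ c
\z._ : Int -> Int
  unify Bool ~ Bool
  unify Bool ~ Bool
u : d
\u._ : d -> d
v : e
\v._ : e -> e
  unify d -> d ~ e -> e
  unify d ~ e
  unify e ~ e
\p._ : g -> Int
\w._ : f -> g -> Int
  unify f -> g -> Int ~ Bool -> h
  unify f ~ Bool
  unify g -> Int ~ h
_ _ : g -> Int
  unify e -> e ~ g -> Int
  unify e ~ g
  unify g ~ Int
  unify Int -> Int ~ Int -> Int
  unify Int ~ Int
  unify Int ~ Int
let x : Int -> Int
  unify Bool ~ Bool
  unify Int ~ Int
\q._ : i -> Int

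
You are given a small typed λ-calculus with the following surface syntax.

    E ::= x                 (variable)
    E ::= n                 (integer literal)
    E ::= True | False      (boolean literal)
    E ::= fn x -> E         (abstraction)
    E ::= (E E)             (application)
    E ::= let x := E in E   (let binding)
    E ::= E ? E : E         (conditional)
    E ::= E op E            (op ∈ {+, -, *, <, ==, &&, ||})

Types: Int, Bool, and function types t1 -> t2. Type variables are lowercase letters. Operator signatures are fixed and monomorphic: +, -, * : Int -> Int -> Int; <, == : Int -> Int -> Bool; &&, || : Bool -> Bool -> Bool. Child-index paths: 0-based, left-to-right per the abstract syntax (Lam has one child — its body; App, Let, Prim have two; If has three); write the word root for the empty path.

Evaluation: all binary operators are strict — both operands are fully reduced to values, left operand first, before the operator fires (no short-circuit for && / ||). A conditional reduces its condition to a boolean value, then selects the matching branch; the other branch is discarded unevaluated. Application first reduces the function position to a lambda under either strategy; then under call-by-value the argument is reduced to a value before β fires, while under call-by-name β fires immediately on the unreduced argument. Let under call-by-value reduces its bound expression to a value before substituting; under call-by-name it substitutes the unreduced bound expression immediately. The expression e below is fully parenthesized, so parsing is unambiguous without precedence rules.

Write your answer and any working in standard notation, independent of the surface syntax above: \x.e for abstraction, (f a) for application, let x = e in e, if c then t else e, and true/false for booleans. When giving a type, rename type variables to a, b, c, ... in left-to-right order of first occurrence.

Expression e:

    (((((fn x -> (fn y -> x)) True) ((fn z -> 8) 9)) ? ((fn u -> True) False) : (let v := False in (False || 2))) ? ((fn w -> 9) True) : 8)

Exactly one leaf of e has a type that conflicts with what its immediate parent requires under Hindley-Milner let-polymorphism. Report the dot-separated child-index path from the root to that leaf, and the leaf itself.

Working:
x : a
\y._ : b -> a
\x._ : a -> b -> a
  unify a -> b -> a ~ Bool -> c
  unify a ~ Bool
  unify b -> Bool ~ c
_ _ : b -> Bool
\z._ : d -> Int
  unify d -> Int ~ Int -> e
  unify d ~ Int
  unify Int ~ e
_ _ : Int
  unify b -> Bool ~ Int -> f
  unify b ~ Int
  unify Bool ~ f
_ _ : Bool
  unify Bool ~ Bool
\u._ : g -> Bool
  unify g -> Bool ~ Bool -> h
  unify g ~ Bool
  unify Bool ~ h
_ _ : Bool
let v : Bool
  unify Bool ~ Bool
  unify Int ~ Bool
  FAIL: mismatch Int ~ Bool

Answer: 0.2.1.1 : 2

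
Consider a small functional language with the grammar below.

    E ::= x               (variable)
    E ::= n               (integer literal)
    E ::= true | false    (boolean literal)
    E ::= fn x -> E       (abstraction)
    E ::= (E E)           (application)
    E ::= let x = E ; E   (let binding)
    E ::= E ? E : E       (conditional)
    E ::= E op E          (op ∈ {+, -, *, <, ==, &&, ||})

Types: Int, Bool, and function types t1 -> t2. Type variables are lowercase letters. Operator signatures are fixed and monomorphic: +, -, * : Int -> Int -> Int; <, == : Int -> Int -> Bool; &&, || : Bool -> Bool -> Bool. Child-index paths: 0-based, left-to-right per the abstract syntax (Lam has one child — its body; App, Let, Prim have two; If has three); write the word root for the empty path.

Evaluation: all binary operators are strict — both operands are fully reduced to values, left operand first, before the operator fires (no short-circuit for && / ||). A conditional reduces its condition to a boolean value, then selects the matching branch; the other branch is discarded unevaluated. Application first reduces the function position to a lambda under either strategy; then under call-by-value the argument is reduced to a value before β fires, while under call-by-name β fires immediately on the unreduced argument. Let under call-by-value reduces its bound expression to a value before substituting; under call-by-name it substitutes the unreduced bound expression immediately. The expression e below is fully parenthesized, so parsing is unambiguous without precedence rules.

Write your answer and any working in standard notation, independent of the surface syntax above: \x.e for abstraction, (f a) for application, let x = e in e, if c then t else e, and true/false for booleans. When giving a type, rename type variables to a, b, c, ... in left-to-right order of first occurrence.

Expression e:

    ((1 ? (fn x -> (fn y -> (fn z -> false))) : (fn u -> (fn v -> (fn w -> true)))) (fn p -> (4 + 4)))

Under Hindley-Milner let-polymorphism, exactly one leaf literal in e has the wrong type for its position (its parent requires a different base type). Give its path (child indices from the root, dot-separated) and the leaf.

Answer: 0.0 : 1

Trace:
  unify Int ~ Bool
  FAIL: mismatch Int ~ Bool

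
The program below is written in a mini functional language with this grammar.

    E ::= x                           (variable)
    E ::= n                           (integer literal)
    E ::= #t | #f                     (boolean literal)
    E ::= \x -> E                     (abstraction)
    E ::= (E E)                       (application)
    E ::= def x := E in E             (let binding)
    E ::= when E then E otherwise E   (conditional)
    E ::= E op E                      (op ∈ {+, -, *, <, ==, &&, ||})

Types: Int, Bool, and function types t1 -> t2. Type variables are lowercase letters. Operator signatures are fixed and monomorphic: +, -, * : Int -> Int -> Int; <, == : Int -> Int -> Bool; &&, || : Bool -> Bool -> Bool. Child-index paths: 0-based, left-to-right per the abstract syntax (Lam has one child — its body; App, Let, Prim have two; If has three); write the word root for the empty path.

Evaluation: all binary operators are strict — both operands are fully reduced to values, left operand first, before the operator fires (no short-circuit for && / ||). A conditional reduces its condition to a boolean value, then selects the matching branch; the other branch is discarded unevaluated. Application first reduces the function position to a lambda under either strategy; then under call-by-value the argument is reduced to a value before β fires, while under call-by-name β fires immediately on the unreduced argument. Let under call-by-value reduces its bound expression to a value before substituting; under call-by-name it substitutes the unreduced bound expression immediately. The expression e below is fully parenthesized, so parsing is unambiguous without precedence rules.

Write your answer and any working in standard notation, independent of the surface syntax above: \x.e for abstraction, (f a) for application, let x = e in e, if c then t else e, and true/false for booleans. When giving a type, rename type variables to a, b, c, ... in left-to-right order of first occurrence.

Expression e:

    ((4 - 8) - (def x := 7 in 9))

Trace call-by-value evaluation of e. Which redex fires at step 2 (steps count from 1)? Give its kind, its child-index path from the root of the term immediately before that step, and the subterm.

Answer: let at 1 : (let x = 7 in 9)

Working:
step 0: ((4 - 8) - (let x = 7 in 9))
step 1: [delta@0] (-4 - (let x = 7 in 9))
step 2: [let@1] (-4 - 9)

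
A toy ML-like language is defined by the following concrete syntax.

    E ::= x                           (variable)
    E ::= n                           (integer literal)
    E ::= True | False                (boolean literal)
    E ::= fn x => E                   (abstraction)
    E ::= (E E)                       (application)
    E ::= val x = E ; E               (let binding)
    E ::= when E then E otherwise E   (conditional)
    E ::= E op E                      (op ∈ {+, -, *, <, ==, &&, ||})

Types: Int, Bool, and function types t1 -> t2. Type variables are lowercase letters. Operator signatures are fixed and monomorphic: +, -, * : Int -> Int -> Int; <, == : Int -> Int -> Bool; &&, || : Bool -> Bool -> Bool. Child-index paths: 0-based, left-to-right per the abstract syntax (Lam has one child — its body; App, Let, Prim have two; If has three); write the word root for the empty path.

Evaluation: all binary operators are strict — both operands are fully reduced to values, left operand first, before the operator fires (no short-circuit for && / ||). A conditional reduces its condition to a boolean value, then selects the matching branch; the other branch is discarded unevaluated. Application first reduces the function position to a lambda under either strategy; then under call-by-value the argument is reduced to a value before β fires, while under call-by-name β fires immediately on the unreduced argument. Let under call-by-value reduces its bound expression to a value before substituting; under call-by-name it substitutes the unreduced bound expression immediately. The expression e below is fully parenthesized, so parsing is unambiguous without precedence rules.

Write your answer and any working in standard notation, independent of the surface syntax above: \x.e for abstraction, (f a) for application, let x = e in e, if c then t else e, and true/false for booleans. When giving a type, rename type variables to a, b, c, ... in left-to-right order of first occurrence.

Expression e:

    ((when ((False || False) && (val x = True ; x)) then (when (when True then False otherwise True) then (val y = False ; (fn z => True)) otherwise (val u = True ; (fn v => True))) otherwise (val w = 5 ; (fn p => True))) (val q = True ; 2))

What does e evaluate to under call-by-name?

Answer: true

Working:
step 0: ((if ((false || false) && (let x = true in x)) then (if (if true then false else true) then (let y = false in (\z.true)) else (let u = true in (\v.true))) else (let w = 5 in (\p.true))) (let q = true in 2))
step 1: [delta@0.0.0] ((if (false && (let x = true in x)) then (if (if true then false else true) then (let y = false in (\z.true)) else (let u = true in (\v.true))) else (let w = 5 in (\p.true))) (let q = true in 2))
step 2: [let@0.0.1] ((if (false && true) then (if (if true then false else true) then (let y = false in (\z.true)) else (let u = true in (\v.true))) else (let w = 5 in (\p.true))) (let q = true in 2))
step 3: [delta@0.0] ((if false then (if (if true then false else true) then (let y = false in (\z.true)) else (let u = true in (\v.true))) else (let w = 5 in (\p.true))) (let q = true in 2))
step 4: [if@0] ((let w = 5 in (\p.true)) (let q = true in 2))
step 5: [let@0] ((\p.true) (let q = true in 2))
step 6: [beta@root] true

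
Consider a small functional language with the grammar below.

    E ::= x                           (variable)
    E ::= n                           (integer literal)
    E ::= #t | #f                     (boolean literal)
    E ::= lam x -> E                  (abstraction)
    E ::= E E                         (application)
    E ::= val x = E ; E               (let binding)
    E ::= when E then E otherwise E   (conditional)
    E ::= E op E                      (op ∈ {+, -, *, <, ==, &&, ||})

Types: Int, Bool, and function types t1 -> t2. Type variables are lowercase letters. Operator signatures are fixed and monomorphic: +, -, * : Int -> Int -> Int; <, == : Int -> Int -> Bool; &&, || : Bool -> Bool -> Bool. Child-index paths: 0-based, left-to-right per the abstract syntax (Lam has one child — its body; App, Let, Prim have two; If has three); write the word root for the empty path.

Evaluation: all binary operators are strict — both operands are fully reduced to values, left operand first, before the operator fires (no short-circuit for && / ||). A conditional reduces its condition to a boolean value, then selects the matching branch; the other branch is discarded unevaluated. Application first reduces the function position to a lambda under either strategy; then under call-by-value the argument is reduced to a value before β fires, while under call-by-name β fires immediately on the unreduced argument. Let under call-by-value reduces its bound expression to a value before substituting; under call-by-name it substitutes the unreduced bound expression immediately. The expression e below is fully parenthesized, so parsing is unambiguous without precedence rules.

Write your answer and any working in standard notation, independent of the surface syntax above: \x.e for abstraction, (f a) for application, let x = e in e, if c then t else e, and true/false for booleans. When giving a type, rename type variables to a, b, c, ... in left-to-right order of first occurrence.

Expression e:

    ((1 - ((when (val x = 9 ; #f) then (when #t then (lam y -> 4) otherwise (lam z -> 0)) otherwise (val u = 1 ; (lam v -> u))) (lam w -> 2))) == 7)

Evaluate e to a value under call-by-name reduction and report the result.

Trace:
step 0: ((1 - ((if (let x = 9 in false) then (if true then (\y.4) else (\z.0)) else (let u = 1 in (\v.u))) (\w.2))) == 7)
step 1: [let@0.1.0.0] ((1 - ((if false then (if true then (\y.4) else (\z.0)) else (let u = 1 in (\v.u))) (\w.2))) == 7)
step 2: [if@0.1.0] ((1 - ((let u = 1 in (\v.u)) (\w.2))) == 7)
step 3: [let@0.1.0] ((1 - ((\v.1) (\w.2))) == 7)
step 4: [beta@0.1] ((1 - 1) == 7)
step 5: [delta@0] (0 == 7)
step 6: [delta@root] false

Answer: false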